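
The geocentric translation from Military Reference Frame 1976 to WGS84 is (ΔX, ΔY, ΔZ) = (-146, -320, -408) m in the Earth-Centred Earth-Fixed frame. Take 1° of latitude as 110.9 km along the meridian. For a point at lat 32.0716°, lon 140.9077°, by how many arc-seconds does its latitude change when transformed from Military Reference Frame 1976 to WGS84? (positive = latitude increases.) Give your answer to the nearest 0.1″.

sin φ = 0.530979, cos φ = 0.847385, sin λ = 0.630572, cos λ = -0.776131.
North component: ΔN = −sin φ cos λ·ΔX − sin φ sin λ·ΔY + cos φ·ΔZ = −(0.530979)(-0.776131)(-146) − (0.530979)(0.630572)(-320) + (0.847385)(-408) = -298.76 m.
1° of latitude spans 110900 m, so Δφ = -298.76 / 110900 × 3600 = -9.698″.

Δφ = -9.7″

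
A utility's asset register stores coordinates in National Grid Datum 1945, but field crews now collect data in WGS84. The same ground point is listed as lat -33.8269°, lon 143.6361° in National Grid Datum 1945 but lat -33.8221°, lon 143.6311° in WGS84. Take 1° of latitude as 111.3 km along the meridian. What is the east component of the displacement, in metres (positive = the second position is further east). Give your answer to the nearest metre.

ΔE = -462 m

Δφ = -33.8221° − -33.8269° = +0.0048°; Δλ = 143.6311° − 143.6361° = -0.0050°.
ΔN = Δφ × 111300 = 534.2 m; ΔE = Δλ × 111300 × cos(-33.8269°) = -0.0050 × 111300 × 0.830723 = -462.3 m.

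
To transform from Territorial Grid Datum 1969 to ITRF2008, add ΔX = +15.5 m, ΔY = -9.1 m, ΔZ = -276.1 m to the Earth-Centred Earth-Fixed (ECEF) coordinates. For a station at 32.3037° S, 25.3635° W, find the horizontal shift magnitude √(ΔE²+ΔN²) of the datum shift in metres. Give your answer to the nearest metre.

224 m

At φ = -32.3037°, λ = -25.3635°: sin φ = -0.534407, cos φ = 0.845227, sin λ = -0.428360, cos λ = 0.903608.
ΔE = −sin λ·ΔX + cos λ·ΔY = −(-0.428360)·(15.5) + (0.903608)·(-9.1) = -1.58 m.
ΔN = −sin φ cos λ·ΔX − sin φ sin λ·ΔY + cos φ·ΔZ = −(-0.534407)(0.903608)(15.5) − (-0.534407)(-0.428360)(-9.1) + (0.845227)(-276.1) = -223.80 m.
Horizontal magnitude = √(ΔE² + ΔN²) = √((-1.58)² + (-223.80)²) = 223.80 m.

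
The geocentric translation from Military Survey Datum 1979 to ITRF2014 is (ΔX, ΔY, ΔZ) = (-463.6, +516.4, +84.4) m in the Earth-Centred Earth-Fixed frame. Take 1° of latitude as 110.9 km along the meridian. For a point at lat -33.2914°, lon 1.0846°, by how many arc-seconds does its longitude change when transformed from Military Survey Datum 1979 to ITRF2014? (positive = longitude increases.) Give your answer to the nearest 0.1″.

Δλ = 20.4″

sin φ = -0.548897, cos φ = 0.835890, sin λ = 0.018929, cos λ = 0.999821.
East component: ΔE = −sin λ·ΔX + cos λ·ΔY = −(0.018929)(-463.6) + (0.999821)(516.4) = 525.08 m.
1° of latitude spans 110900 m; at latitude φ, 1° of longitude spans that × cos φ = 92700.2 m, so Δλ = 525.08 / 92700.2 × 3600 = 20.392″.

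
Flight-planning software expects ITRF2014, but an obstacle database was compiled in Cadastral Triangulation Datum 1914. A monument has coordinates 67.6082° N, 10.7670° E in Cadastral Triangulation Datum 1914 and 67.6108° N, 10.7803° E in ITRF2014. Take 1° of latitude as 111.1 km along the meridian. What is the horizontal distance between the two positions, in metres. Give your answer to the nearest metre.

Δφ = 67.6108° − 67.6082° = +0.0026°; Δλ = 10.7803° − 10.7670° = +0.0133°.
ΔN = Δφ × 111100 = 288.9 m; ΔE = Δλ × 111100 × cos(67.6082°) = +0.0133 × 111100 × 0.380938 = 562.9 m.
Distance = √(ΔE² + ΔN²) = √(562.9² + 288.9²) = 632.7 m.

633 m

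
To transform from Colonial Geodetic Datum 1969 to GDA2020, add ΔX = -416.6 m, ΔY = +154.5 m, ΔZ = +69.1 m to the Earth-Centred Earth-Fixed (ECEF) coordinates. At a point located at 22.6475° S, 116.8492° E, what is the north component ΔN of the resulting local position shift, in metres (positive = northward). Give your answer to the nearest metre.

ΔN = 189 m

The local north axis is (−sin φ cos λ, −sin φ sin λ, cos φ), giving ΔN = 72.451 + 53.079 + 63.772 = 189.30 m.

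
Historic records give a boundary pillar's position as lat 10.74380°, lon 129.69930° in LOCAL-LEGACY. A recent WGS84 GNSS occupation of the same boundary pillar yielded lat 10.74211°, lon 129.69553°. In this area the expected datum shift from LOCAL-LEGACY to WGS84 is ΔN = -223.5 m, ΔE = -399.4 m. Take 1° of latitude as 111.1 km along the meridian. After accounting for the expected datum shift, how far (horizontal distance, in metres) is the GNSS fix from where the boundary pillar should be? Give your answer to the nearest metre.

38 m

Observed coordinate differences: Δφ = -0.00169°, Δλ = -0.00377°.
Converting to metres (1° lat = 111100 m, cos φ = 0.982471): observed ΔN = -187.8 m, observed ΔE = -411.5 m.
Subtracting the expected shift leaves a residual of -187.8 − (-223.5) = 35.7 m north and -411.5 − (-399.4) = -12.1 m east.
Residual distance = √(35.7² + (-12.1)²) = 37.7 m.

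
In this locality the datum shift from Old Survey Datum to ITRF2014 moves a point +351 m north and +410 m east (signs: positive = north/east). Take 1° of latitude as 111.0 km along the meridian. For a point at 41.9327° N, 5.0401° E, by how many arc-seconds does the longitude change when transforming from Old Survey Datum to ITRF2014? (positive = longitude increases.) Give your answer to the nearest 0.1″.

Δλ = 17.9″

At latitude 41.9327°, cos φ = 0.743930.
1° of longitude at this latitude = 111.0 × cos φ = 82.58 km, so Δλ = 410.0 / 82576.3 = 0.0049651° = 17.874″.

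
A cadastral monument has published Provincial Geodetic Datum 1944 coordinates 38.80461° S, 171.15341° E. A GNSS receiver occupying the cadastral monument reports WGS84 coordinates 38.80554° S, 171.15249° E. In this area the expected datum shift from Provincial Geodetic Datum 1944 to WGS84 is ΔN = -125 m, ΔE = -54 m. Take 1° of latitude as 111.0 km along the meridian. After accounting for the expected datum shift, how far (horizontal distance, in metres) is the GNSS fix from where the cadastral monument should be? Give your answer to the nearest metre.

Observed coordinate differences: Δφ = -0.00093°, Δλ = -0.00092°.
Converting to metres (1° lat = 111000 m, cos φ = 0.779288): observed ΔN = -103.2 m, observed ΔE = -79.6 m.
Subtracting the expected shift leaves a residual of -103.2 − (-125) = 21.8 m north and -79.6 − (-54) = -25.6 m east.
Residual distance = √(21.8² + (-25.6)²) = 33.6 m.

34 m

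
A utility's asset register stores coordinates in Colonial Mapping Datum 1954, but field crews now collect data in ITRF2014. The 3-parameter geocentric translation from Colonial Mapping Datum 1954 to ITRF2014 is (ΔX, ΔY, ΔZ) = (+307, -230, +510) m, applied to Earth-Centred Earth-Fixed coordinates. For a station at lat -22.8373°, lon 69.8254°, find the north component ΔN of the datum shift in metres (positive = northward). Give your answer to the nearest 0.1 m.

At φ = -22.8373°, λ = 69.8254°: sin φ = -0.388116, cos φ = 0.921611, sin λ = 0.938646, cos λ = 0.344882.
ΔN = −sin φ cos λ·ΔX − sin φ sin λ·ΔY + cos φ·ΔZ = −(-0.388116)(0.344882)(307) − (-0.388116)(0.938646)(-230) + (0.921611)(510) = 427.32 m.

ΔN = 427.3 m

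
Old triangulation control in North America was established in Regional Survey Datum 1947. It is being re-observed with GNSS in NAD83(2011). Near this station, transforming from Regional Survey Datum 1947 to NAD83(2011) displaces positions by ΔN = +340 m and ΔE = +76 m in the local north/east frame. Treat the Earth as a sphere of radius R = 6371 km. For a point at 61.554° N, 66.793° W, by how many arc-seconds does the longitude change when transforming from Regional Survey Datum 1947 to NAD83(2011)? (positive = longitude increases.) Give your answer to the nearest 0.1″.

Δλ = 5.2″

At latitude 61.554°, cos φ = 0.476330.
One radian of longitude at latitude φ spans R cos φ, so Δλ = ΔE / (R cos φ) = 76.0 / (6371000 × 0.476330) = 2.5044e-05 rad = 5.166″.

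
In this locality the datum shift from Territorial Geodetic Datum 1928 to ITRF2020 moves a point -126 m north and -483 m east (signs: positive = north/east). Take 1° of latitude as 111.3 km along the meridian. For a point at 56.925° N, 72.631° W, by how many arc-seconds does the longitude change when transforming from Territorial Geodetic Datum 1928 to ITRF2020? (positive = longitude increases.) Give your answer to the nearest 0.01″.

Δλ = -28.63″

At latitude 56.925°, cos φ = 0.545736.
1° of longitude at this latitude = 111.3 × cos φ = 60.74 km, so Δλ = -483.0 / 60740.5 = -0.0079519° = -28.627″.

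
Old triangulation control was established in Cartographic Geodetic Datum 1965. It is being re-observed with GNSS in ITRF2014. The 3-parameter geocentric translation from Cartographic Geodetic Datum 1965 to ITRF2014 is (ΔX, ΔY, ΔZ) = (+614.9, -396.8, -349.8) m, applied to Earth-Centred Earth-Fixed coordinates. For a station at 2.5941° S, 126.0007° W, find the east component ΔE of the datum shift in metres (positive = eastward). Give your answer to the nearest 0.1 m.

At φ = -2.5941°, λ = -126.0007°: sin φ = -0.045260, cos φ = 0.998975, sin λ = -0.809010, cos λ = -0.587795.
ΔE = −sin λ·ΔX + cos λ·ΔY = −(-0.809010)·(614.9) + (-0.587795)·(-396.8) = 730.70 m.

ΔE = 730.7 m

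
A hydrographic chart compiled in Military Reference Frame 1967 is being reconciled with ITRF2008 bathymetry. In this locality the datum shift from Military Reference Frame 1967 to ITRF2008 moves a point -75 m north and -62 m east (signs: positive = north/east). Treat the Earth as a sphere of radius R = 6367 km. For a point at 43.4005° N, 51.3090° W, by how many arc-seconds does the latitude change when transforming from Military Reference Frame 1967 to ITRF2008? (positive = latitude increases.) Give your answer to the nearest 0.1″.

Δφ = -2.4″

On a sphere of radius R, 1 rad of latitude = R, so Δφ = ΔN / R = -75.0 / 6367000 = -1.1779e-05 rad = -2.430″.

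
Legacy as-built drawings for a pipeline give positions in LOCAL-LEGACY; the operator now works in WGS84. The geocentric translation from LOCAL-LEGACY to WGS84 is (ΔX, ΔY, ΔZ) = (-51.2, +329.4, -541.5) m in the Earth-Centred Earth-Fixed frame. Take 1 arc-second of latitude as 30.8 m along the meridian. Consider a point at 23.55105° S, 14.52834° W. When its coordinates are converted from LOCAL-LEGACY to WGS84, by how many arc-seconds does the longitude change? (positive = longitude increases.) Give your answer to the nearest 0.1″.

Δλ = 10.8″

sin φ = -0.399566, cos φ = 0.916704, sin λ = -0.250859, cos λ = 0.968024.
East component: ΔE = −sin λ·ΔX + cos λ·ΔY = −(-0.250859)(-51.2) + (0.968024)(329.4) = 306.02 m.
1° of latitude spans 3600 × 30.80 = 110880 m; at latitude φ, 1° of longitude spans that × cos φ = 101644.2 m, so Δλ = 306.02 / 101644.2 × 3600 = 10.839″.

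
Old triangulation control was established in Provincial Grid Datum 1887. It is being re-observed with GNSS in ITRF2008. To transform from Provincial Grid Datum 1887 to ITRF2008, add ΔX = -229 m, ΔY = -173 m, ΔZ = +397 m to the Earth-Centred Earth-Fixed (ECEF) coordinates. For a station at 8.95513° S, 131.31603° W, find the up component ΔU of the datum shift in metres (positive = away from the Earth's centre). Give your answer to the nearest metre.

ΔU = 216 m

At φ = -8.95513°, λ = -131.31603°: sin φ = -0.155661, cos φ = 0.987811, sin λ = -0.751079, cos λ = -0.660212.
ΔU = cos φ cos λ·ΔX + cos φ sin λ·ΔY + sin φ·ΔZ = (0.987811)(-0.660212)(-229) + (0.987811)(-0.751079)(-173) + (-0.155661)(397) = 215.90 m.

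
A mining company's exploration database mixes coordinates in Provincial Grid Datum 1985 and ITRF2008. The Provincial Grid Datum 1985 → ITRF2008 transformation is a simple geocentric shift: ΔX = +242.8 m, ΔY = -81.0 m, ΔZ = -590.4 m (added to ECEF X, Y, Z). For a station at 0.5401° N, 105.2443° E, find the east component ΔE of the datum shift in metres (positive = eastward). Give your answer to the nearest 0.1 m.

ΔE = -213.0 m

At φ = 0.5401°, λ = 105.2443°: sin φ = 0.009426, cos φ = 0.999956, sin λ = 0.964813, cos λ = -0.262935.
ΔE = −sin λ·ΔX + cos λ·ΔY = −(0.964813)·(242.8) + (-0.262935)·(-81.0) = -212.96 m.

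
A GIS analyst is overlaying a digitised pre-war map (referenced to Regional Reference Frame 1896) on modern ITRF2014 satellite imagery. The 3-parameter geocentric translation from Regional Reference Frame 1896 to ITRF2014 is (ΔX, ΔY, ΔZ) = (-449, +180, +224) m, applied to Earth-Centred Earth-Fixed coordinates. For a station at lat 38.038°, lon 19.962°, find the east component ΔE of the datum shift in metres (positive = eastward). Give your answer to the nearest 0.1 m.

At φ = 38.038°, λ = 19.962°: sin φ = 0.616184, cos φ = 0.787602, sin λ = 0.341397, cos λ = 0.939919.
ΔE = −sin λ·ΔX + cos λ·ΔY = −(0.341397)·(-449) + (0.939919)·(180) = 322.47 m.

ΔE = 322.5 m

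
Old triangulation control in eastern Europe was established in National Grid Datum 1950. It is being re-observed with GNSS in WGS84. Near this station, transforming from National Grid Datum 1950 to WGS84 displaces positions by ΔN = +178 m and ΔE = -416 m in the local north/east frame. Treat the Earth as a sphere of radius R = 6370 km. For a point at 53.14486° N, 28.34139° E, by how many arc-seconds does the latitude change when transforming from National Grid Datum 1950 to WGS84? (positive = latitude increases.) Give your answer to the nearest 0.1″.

On a sphere of radius R, 1 rad of latitude = R, so Δφ = ΔN / R = 178.0 / 6370000 = 2.7943e-05 rad = 5.764″.

Δφ = 5.8″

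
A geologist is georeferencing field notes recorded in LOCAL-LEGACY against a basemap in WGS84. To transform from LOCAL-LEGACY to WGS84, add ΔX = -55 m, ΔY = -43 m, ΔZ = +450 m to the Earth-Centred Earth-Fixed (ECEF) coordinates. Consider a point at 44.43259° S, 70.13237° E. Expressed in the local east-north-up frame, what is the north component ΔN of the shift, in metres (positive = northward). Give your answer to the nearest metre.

At φ = -44.43259°, λ = 70.13237°: sin φ = -0.700070, cos φ = 0.714075, sin λ = 0.940480, cos λ = 0.339848.
ΔN = −sin φ cos λ·ΔX − sin φ sin λ·ΔY + cos φ·ΔZ = −(-0.700070)(0.339848)(-55) − (-0.700070)(0.940480)(-43) + (0.714075)(450) = 279.94 m.

ΔN = 280 m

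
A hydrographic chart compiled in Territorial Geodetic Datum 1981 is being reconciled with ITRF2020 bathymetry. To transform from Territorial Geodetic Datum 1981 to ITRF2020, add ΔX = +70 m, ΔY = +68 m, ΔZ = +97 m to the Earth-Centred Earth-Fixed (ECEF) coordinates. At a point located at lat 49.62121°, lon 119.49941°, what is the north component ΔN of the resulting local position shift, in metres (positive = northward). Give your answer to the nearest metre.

ΔN = 44 m

At φ = 49.62121°, λ = 119.49941°: sin φ = 0.761778, cos φ = 0.647838, sin λ = 0.870361, cos λ = -0.492415.
ΔN = −sin φ cos λ·ΔX − sin φ sin λ·ΔY + cos φ·ΔZ = −(0.761778)(-0.492415)(70) − (0.761778)(0.870361)(68) + (0.647838)(97) = 44.01 m.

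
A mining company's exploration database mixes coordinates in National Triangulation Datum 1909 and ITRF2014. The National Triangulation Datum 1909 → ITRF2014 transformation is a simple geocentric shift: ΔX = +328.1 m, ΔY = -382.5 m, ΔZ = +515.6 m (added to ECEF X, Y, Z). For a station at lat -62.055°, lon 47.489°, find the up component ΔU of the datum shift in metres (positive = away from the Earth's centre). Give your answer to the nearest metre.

ΔU = -484 m

At φ = -62.055°, λ = 47.489°: sin φ = -0.883398, cos φ = 0.468624, sin λ = 0.737148, cos λ = 0.675732.
ΔU = cos φ cos λ·ΔX + cos φ sin λ·ΔY + sin φ·ΔZ = (0.468624)(0.675732)(328.1) + (0.468624)(0.737148)(-382.5) + (-0.883398)(515.6) = -483.72 m.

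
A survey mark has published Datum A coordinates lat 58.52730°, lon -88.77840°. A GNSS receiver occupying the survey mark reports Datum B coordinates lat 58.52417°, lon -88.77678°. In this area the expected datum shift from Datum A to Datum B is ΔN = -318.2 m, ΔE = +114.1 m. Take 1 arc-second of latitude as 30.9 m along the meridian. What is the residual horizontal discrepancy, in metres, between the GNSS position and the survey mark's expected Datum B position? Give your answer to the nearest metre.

Observed coordinate differences: Δφ = -0.00313°, Δλ = +0.00162°.
Converting to metres (1° lat = 111240 m, cos φ = 0.522092): observed ΔN = -348.2 m, observed ΔE = 94.1 m.
Subtracting the expected shift leaves a residual of -348.2 − (-318.2) = -30.0 m north and 94.1 − (114.1) = -20.0 m east.
Residual distance = √((-30.0)² + (-20.0)²) = 36.0 m.

36 m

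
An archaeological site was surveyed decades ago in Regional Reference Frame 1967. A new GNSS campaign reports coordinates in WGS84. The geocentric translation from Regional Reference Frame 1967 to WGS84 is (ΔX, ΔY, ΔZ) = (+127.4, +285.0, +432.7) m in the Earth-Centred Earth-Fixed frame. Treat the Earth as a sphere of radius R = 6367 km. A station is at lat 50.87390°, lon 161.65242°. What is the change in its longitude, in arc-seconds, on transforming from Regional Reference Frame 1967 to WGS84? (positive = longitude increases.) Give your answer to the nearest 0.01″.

sin φ = 0.775759, cos φ = 0.631029, sin λ = 0.314781, cos λ = -0.949164.
East component: ΔE = −sin λ·ΔX + cos λ·ΔY = −(0.314781)(127.4) + (-0.949164)(285.0) = -310.61 m.
1° of latitude spans πR/180 = 111125 m; at latitude φ, 1° of longitude spans that × cos φ = 70123.2 m, so Δλ = -310.61 / 70123.2 × 3600 = -15.946″.

Δλ = -15.95″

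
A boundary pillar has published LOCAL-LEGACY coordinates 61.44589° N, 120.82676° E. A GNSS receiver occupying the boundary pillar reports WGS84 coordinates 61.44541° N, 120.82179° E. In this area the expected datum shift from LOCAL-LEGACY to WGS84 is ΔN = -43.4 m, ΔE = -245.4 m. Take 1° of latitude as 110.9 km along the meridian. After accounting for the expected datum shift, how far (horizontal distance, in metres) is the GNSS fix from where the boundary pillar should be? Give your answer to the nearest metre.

21 m

Observed coordinate differences: Δφ = -0.00048°, Δλ = -0.00497°.
Converting to metres (1° lat = 110900 m, cos φ = 0.477989): observed ΔN = -53.2 m, observed ΔE = -263.5 m.
Subtracting the expected shift leaves a residual of -53.2 − (-43.4) = -9.8 m north and -263.5 − (-245.4) = -18.1 m east.
Residual distance = √((-9.8)² + (-18.1)²) = 20.6 m.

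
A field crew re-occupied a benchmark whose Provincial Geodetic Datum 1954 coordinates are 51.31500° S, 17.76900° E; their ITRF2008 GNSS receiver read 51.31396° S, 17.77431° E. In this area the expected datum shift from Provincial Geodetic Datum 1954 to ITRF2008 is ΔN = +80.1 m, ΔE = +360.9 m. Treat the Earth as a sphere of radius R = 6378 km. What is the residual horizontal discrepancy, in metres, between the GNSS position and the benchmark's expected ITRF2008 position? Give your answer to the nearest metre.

Observed coordinate differences: Δφ = +0.00104°, Δλ = +0.00531°.
Converting to metres (1° lat = 111317 m, cos φ = 0.625038): observed ΔN = 115.8 m, observed ΔE = 369.5 m.
Subtracting the expected shift leaves a residual of 115.8 − (80.1) = 35.7 m north and 369.5 − (360.9) = 8.6 m east.
Residual distance = √(35.7² + 8.6²) = 36.7 m.

37 m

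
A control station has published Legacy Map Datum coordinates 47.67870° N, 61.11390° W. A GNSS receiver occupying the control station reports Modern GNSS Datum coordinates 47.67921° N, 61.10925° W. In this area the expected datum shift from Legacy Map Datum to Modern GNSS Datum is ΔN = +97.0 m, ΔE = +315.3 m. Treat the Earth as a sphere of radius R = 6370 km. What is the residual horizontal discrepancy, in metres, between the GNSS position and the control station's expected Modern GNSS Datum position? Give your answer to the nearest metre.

Observed coordinate differences: Δφ = +0.00051°, Δλ = +0.00465°.
Converting to metres (1° lat = 111177 m, cos φ = 0.673287): observed ΔN = 56.7 m, observed ΔE = 348.1 m.
Subtracting the expected shift leaves a residual of 56.7 − (97.0) = -40.3 m north and 348.1 − (315.3) = 32.8 m east.
Residual distance = √((-40.3)² + 32.8²) = 51.9 m.

52 m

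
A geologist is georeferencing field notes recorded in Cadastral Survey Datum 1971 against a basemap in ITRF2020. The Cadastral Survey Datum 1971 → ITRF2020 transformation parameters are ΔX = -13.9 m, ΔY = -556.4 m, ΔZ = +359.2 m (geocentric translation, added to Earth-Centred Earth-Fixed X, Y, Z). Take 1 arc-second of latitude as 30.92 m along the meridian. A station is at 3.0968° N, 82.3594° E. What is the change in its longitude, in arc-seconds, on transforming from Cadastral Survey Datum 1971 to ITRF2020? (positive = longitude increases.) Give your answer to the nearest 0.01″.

sin φ = 0.054023, cos φ = 0.998540, sin λ = 0.991122, cos λ = 0.132959.
East component: ΔE = −sin λ·ΔX + cos λ·ΔY = −(0.991122)(-13.9) + (0.132959)(-556.4) = -60.20 m.
1° of latitude spans 3600 × 30.92 = 111312 m; at latitude φ, 1° of longitude spans that × cos φ = 111149.4 m, so Δλ = -60.20 / 111149.4 × 3600 = -1.950″.

Δλ = -1.95″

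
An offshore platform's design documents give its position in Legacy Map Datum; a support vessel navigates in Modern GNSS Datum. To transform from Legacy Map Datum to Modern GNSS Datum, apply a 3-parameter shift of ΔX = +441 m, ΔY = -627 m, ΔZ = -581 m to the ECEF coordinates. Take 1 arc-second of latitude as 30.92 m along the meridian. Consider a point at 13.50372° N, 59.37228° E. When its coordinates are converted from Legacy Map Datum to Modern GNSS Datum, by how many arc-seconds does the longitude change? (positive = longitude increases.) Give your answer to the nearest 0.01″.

sin φ = 0.233508, cos φ = 0.972355, sin λ = 0.860496, cos λ = 0.509458.
East component: ΔE = −sin λ·ΔX + cos λ·ΔY = −(0.860496)(441) + (0.509458)(-627) = -698.91 m.
1° of latitude spans 3600 × 30.92 = 111312 m; at latitude φ, 1° of longitude spans that × cos φ = 108234.8 m, so Δλ = -698.91 / 108234.8 × 3600 = -23.246″.

Δλ = -23.25″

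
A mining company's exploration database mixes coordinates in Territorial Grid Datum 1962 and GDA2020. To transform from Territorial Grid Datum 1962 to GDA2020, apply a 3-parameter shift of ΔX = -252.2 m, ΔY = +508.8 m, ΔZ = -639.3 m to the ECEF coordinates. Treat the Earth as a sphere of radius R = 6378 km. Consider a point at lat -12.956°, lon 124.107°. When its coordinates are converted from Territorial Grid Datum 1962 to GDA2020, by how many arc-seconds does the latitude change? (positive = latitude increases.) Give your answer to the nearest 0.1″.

sin φ = -0.224203, cos φ = 0.974543, sin λ = 0.827992, cos λ = -0.560740.
North component: ΔN = −sin φ cos λ·ΔX − sin φ sin λ·ΔY + cos φ·ΔZ = −(-0.224203)(-0.560740)(-252.2) − (-0.224203)(0.827992)(508.8) + (0.974543)(-639.3) = -496.87 m.
1° of latitude spans πR/180 = 111317 m, so Δφ = -496.87 / 111317 × 3600 = -16.069″.

Δφ = -16.1″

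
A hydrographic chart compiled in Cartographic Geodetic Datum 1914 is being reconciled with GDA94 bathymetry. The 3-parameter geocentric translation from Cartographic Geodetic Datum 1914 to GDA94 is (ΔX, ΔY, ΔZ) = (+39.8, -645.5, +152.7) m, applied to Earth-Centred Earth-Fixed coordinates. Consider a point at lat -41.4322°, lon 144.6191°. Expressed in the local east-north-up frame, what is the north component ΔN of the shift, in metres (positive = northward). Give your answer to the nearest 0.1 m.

ΔN = -154.3 m

At φ = -41.4322°, λ = 144.6191°: sin φ = -0.661733, cos φ = 0.749739, sin λ = 0.579009, cos λ = -0.815321.
ΔN = −sin φ cos λ·ΔX − sin φ sin λ·ΔY + cos φ·ΔZ = −(-0.661733)(-0.815321)(39.8) − (-0.661733)(0.579009)(-645.5) + (0.749739)(152.7) = -154.31 m.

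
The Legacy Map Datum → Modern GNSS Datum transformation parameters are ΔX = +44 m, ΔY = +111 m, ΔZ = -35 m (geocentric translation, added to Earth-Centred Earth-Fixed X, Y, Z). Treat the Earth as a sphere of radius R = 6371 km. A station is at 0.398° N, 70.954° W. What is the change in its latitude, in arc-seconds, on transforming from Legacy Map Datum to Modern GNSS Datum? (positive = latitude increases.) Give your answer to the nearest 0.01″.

Δφ = -1.11″

sin φ = 0.006946, cos φ = 0.999976, sin λ = -0.945257, cos λ = 0.326327.
North component: ΔN = −sin φ cos λ·ΔX − sin φ sin λ·ΔY + cos φ·ΔZ = −(0.006946)(0.326327)(44) − (0.006946)(-0.945257)(111) + (0.999976)(-35) = -34.37 m.
1° of latitude spans πR/180 = 111195 m, so Δφ = -34.37 / 111195 × 3600 = -1.113″.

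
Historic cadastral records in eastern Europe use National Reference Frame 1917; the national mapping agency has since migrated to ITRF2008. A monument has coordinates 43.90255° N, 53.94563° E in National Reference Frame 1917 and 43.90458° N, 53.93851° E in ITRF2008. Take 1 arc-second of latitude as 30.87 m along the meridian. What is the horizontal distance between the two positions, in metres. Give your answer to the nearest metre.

613 m

Δφ = 43.90458° − 43.90255° = +0.00203°; Δλ = 53.93851° − 53.94563° = -0.00712°.
1° of latitude = 3600 × 30.87 = 111132 m.
ΔN = Δφ × 111132 = 225.6 m; ΔE = Δλ × 111132 × cos(43.90255°) = -0.00712 × 111132 × 0.720520 = -570.1 m.
Distance = √(ΔE² + ΔN²) = √((-570.1)² + 225.6²) = 613.1 m.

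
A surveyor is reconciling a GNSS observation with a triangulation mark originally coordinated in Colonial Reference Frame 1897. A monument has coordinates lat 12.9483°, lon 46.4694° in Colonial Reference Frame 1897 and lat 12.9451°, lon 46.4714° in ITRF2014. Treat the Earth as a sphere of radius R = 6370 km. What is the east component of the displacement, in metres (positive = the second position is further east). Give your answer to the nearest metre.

ΔE = 217 m

Δφ = 12.9451° − 12.9483° = -0.0032°; Δλ = 46.4714° − 46.4694° = +0.0020°.
1° along a meridian = πR/180 = 111177 m.
ΔN = Δφ × 111177 = -355.8 m; ΔE = Δλ × 111177 × cos(12.9483°) = +0.0020 × 111177 × 0.974573 = 216.7 m.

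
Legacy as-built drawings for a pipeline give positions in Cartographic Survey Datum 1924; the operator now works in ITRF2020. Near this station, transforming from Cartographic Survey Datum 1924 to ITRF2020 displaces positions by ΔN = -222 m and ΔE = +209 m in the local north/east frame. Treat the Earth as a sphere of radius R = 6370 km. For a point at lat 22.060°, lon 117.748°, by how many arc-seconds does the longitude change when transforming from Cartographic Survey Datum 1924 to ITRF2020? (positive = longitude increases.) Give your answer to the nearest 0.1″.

Δλ = 7.3″

At latitude 22.060°, cos φ = 0.926791.
One radian of longitude at latitude φ spans R cos φ, so Δλ = ΔE / (R cos φ) = 209.0 / (6370000 × 0.926791) = 3.5402e-05 rad = 7.302″.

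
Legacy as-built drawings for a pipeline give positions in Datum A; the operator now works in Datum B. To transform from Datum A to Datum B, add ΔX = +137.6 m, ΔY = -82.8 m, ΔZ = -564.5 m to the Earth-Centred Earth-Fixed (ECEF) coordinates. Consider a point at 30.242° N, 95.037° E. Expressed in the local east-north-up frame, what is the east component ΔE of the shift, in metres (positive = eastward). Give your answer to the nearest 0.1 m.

ΔE = -129.8 m

At φ = 30.242°, λ = 95.037°: sin φ = 0.503653, cos φ = 0.863906, sin λ = 0.996138, cos λ = -0.087799.
ΔE = −sin λ·ΔX + cos λ·ΔY = −(0.996138)·(137.6) + (-0.087799)·(-82.8) = -129.80 m.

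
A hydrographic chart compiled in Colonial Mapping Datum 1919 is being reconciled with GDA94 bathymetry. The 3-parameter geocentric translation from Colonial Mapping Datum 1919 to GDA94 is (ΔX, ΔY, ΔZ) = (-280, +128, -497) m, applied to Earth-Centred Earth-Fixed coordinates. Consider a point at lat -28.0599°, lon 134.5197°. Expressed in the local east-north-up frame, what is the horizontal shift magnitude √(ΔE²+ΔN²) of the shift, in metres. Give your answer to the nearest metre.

323 m

The local east axis at (φ, λ) is (−sin λ, cos λ, 0), so ΔE = −sin(134.5197°)·(-280) + cos(134.5197°)·128 = 109.89 m.
The local north axis is (−sin φ cos λ, −sin φ sin λ, cos φ), giving ΔN = 92.349 + 42.931 − 438.581 = -303.30 m.
Horizontal magnitude = √(ΔE² + ΔN²) = √(109.89² + (-303.30)²) = 322.60 m.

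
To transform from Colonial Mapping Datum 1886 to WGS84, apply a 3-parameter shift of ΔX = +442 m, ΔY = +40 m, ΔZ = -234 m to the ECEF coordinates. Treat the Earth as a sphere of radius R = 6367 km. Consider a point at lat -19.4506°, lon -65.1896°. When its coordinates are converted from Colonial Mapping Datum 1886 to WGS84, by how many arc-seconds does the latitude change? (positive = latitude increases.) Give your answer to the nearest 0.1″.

sin φ = -0.332994, cos φ = 0.942929, sin λ = -0.907701, cos λ = 0.419617.
North component: ΔN = −sin φ cos λ·ΔX − sin φ sin λ·ΔY + cos φ·ΔZ = −(-0.332994)(0.419617)(442) − (-0.332994)(-0.907701)(40) + (0.942929)(-234) = -170.98 m.
1° of latitude spans πR/180 = 111125 m, so Δφ = -170.98 / 111125 × 3600 = -5.539″.

Δφ = -5.5″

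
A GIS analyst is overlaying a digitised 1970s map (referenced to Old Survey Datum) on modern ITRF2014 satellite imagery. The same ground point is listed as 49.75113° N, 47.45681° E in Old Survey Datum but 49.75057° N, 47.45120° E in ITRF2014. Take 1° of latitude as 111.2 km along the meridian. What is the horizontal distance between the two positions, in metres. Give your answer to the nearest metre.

Δφ = 49.75057° − 49.75113° = -0.00056°; Δλ = 47.45120° − 47.45681° = -0.00561°.
ΔN = Δφ × 111200 = -62.3 m; ΔE = Δλ × 111200 × cos(49.75113°) = -0.00561 × 111200 × 0.646109 = -403.1 m.
Distance = √(ΔE² + ΔN²) = √((-403.1)² + (-62.3)²) = 407.8 m.

408 m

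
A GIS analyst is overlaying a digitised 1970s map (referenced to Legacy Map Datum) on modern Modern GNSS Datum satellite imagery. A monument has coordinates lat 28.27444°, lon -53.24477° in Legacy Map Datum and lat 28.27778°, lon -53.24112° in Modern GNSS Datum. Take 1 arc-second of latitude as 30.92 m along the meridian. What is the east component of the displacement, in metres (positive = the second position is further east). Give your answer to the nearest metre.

ΔE = 358 m

Δφ = 28.27778° − 28.27444° = +0.00334°; Δλ = -53.24112° − -53.24477° = +0.00365°.
1° of latitude = 3600 × 30.92 = 111312 m.
ΔN = Δφ × 111312 = 371.8 m; ΔE = Δλ × 111312 × cos(28.27444°) = +0.00365 × 111312 × 0.880689 = 357.8 m.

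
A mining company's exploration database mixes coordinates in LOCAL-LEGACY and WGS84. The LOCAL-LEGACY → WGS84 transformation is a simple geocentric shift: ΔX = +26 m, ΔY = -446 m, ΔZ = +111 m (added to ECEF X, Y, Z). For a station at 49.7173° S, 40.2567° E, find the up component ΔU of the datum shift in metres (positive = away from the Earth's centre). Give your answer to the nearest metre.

ΔU = -258 m

At φ = -49.7173°, λ = 40.2567°: sin φ = -0.762864, cos φ = 0.646559, sin λ = 0.646213, cos λ = 0.763157.
ΔU = cos φ cos λ·ΔX + cos φ sin λ·ΔY + sin φ·ΔZ = (0.646559)(0.763157)(26) + (0.646559)(0.646213)(-446) + (-0.762864)(111) = -258.19 m.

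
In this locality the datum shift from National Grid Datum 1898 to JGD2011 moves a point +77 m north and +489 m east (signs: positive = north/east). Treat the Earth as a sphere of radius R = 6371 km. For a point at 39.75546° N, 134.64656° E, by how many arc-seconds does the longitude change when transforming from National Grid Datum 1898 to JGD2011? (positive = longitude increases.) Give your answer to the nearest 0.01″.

At latitude 39.75546°, cos φ = 0.768781.
One radian of longitude at latitude φ spans R cos φ, so Δλ = ΔE / (R cos φ) = 489.0 / (6371000 × 0.768781) = 9.9839e-05 rad = 20.593″.

Δλ = 20.59″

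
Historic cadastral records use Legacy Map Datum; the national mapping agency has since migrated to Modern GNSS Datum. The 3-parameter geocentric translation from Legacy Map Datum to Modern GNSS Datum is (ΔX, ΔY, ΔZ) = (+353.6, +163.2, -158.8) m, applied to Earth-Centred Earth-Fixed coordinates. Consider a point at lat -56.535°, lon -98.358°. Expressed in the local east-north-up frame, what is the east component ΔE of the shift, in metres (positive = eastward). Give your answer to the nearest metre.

The local east axis at (φ, λ) is (−sin λ, cos λ, 0), so ΔE = −sin(-98.358°)·353.6 + cos(-98.358°)·163.2 = 326.12 m.

ΔE = 326 m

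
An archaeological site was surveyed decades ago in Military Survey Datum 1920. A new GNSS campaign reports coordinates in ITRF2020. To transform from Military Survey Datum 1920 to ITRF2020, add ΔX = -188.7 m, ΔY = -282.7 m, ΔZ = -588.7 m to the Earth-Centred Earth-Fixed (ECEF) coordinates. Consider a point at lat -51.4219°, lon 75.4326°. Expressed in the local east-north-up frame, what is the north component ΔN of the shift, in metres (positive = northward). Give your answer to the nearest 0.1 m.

ΔN = -618.1 m

At φ = -51.4219°, λ = 75.4326°: sin φ = -0.781759, cos φ = 0.623581, sin λ = 0.967852, cos λ = 0.251519.
ΔN = −sin φ cos λ·ΔX − sin φ sin λ·ΔY + cos φ·ΔZ = −(-0.781759)(0.251519)(-188.7) − (-0.781759)(0.967852)(-282.7) + (0.623581)(-588.7) = -618.10 m.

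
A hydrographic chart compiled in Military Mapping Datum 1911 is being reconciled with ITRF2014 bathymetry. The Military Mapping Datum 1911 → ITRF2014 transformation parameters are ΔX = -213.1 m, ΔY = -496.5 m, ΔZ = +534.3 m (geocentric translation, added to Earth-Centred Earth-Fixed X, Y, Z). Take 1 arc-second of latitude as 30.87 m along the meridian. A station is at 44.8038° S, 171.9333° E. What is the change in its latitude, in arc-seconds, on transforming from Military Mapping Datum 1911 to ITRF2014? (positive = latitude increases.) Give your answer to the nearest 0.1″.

Δφ = 15.5″

sin φ = -0.704681, cos φ = 0.709524, sin λ = 0.140326, cos λ = -0.990105.
North component: ΔN = −sin φ cos λ·ΔX − sin φ sin λ·ΔY + cos φ·ΔZ = −(-0.704681)(-0.990105)(-213.1) − (-0.704681)(0.140326)(-496.5) + (0.709524)(534.3) = 478.68 m.
1° of latitude spans 3600 × 30.87 = 111132 m, so Δφ = 478.68 / 111132 × 3600 = 15.506″.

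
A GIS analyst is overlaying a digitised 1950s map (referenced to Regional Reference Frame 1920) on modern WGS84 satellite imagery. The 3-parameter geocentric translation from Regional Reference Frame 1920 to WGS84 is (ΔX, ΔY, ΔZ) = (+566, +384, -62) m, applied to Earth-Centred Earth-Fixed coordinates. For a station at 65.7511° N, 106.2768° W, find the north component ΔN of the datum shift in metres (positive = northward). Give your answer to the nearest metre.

ΔN = 455 m

At φ = 65.7511°, λ = -106.2768°: sin φ = 0.911770, cos φ = 0.410701, sin λ = -0.959919, cos λ = -0.280278.
ΔN = −sin φ cos λ·ΔX − sin φ sin λ·ΔY + cos φ·ΔZ = −(0.911770)(-0.280278)(566) − (0.911770)(-0.959919)(384) + (0.410701)(-62) = 455.26 m.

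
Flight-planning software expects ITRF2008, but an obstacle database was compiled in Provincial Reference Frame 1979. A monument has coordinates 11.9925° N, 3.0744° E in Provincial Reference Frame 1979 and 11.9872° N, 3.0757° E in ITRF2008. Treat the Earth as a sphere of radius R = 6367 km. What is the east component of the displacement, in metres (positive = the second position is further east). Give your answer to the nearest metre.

ΔE = 141 m

Δφ = 11.9872° − 11.9925° = -0.0053°; Δλ = 3.0757° − 3.0744° = +0.0013°.
1° along a meridian = πR/180 = 111125 m.
ΔN = Δφ × 111125 = -589.0 m; ΔE = Δλ × 111125 × cos(11.9925°) = +0.0013 × 111125 × 0.978175 = 141.3 m.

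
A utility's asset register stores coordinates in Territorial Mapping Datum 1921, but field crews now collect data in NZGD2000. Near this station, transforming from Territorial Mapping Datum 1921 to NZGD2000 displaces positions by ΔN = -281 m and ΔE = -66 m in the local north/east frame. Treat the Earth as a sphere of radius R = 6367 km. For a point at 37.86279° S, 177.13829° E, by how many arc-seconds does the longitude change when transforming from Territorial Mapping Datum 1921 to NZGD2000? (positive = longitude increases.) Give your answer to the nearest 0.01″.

At latitude -37.86279°, cos φ = 0.789483.
One radian of longitude at latitude φ spans R cos φ, so Δλ = ΔE / (R cos φ) = -66.0 / (6367000 × 0.789483) = -1.3130e-05 rad = -2.708″.

Δλ = -2.71″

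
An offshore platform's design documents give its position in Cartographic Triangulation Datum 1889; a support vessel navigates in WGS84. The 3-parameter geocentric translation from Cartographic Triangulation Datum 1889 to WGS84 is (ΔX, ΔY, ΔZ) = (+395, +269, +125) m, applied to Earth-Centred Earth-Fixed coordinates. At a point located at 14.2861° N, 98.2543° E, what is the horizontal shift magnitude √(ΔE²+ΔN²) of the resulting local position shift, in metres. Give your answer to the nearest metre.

435 m

The local east axis at (φ, λ) is (−sin λ, cos λ, 0), so ΔE = −sin(98.2543°)·395 + cos(98.2543°)·269 = -429.53 m.
The local north axis is (−sin φ cos λ, −sin φ sin λ, cos φ), giving ΔN = 13.994 − 65.692 + 121.134 = 69.44 m.
Horizontal magnitude = √(ΔE² + ΔN²) = √((-429.53)² + 69.44²) = 435.10 m.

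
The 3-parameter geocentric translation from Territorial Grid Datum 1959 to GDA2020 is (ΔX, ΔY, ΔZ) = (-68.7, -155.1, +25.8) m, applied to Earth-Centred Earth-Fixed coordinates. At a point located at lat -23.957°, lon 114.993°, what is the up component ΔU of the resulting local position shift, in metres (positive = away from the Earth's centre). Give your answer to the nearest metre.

At φ = -23.957°, λ = 114.993°: sin φ = -0.406051, cos φ = 0.913850, sin λ = 0.906359, cos λ = -0.422508.
ΔU = cos φ cos λ·ΔX + cos φ sin λ·ΔY + sin φ·ΔZ = (0.913850)(-0.422508)(-68.7) + (0.913850)(0.906359)(-155.1) + (-0.406051)(25.8) = -112.42 m.

ΔU = -112 m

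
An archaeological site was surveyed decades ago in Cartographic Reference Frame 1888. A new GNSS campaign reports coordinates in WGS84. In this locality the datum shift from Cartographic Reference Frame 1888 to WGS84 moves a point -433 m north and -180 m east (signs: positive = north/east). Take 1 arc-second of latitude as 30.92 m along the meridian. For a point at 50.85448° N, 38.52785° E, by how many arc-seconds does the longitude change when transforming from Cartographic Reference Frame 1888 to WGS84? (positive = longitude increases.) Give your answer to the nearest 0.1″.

At latitude 50.85448°, cos φ = 0.631292.
1″ of longitude at this latitude = 30.92 × cos φ = 19.5196 m, so Δλ = -180.0 / 19.5196 = -9.222″.

Δλ = -9.2″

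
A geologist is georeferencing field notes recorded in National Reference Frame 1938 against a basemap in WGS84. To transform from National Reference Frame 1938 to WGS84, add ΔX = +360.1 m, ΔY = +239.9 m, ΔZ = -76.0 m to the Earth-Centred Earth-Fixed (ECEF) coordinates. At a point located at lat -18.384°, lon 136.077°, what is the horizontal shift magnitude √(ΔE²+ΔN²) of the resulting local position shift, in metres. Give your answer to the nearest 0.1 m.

434.6 m

At φ = -18.384°, λ = 136.077°: sin φ = -0.315384, cos φ = 0.948964, sin λ = 0.693691, cos λ = -0.720273.
ΔE = −sin λ·ΔX + cos λ·ΔY = −(0.693691)·(360.1) + (-0.720273)·(239.9) = -422.59 m.
ΔN = −sin φ cos λ·ΔX − sin φ sin λ·ΔY + cos φ·ΔZ = −(-0.315384)(-0.720273)(360.1) − (-0.315384)(0.693691)(239.9) + (0.948964)(-76.0) = -101.44 m.
Horizontal magnitude = √(ΔE² + ΔN²) = √((-422.59)² + (-101.44)²) = 434.60 m.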